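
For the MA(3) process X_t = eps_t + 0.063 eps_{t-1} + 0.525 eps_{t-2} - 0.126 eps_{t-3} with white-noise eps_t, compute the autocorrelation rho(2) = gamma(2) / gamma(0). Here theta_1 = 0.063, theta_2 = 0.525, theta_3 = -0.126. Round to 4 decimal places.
\rho(2) = 0.3991

For an MA(q) process with theta_0 = 1, the autocovariance is
  gamma(k) = sigma^2 * sum_{i=0..q-k} theta_i * theta_{i+k},
and rho(k) = gamma(k) / gamma(0). Sigma^2 cancels.
  numerator   = (1)*(0.525) + (0.063)*(-0.126) = 0.517062.
  denominator = (1)^2 + (0.063)^2 + (0.525)^2 + (-0.126)^2 = 1.29547.
  rho(2) = 0.517062 / 1.29547 = 0.3991.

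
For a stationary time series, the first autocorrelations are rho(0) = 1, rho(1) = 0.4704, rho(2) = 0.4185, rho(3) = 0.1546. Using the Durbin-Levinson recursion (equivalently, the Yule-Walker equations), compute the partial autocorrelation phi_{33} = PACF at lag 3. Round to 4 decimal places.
\phi_{33} = -0.1531

The PACF at lag k is phi_{kk}, the last component of the solution
to the Yule-Walker system G_k phi = r_k where
  (G_k)_{ij} = rho(|i - j|), (r_k)_i = rho(i), i,j = 1..k.
Equivalently, Durbin-Levinson gives phi_{kk} iteratively:
  phi_{11} = rho(1)
  phi_{kk} = [rho(k) - sum_{j=1..k-1} phi_{k-1,j} rho(k-j)]
            / [1 - sum_{j=1..k-1} phi_{k-1,j} rho(j)],
  phi_{k,j} = phi_{k-1,j} - phi_{kk} phi_{k-1,k-j},  j = 1..k-1.
Step k = 1:
  phi_11 = rho(1) = 0.4704.
Step k = 2:
  phi_22 = [rho(2) - phi_11 rho(1)] / [1 - phi_11 rho(1)] = [0.4185 - (0.4704)(0.4704)] / [1 - (0.4704)(0.4704)]
         = 0.19722384 / 0.77872384 = 0.253265.
  Update: phi_21 = phi_11 - phi_22 phi_11 = 0.4704 - (0.253265)(0.4704) = 0.351264.
Step k = 3:
  phi_33 = [rho(3) - phi_21 rho(2) - phi_22 rho(1)] / [1 - phi_21 rho(1) - phi_22 rho(2)]
    numerator   = 0.1546 - (0.351264)(0.4185) - (0.253265)(0.4704) = -0.11154002
    denominator = 1 - (0.351264)(0.4704) - (0.253265)(0.4185) = 0.72877386
  phi_33 = -0.11154002 / 0.72877386 = -0.1531.
Therefore phi_{33} = -0.1531.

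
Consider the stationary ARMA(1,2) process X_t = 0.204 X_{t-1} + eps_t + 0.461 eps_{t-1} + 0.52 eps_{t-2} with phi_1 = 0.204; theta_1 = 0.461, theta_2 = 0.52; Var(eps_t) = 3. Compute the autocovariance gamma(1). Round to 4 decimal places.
\gamma(1) = 3.5776

Multiply the model equation by X_{t-k} and take expectations. With theta_0 = psi_0 = 1 and psi_j the MA(infinity) weights, this gives
  gamma(k) - sum_i phi_i gamma(k-i) = c_k,
  c_k = sigma^2 * sum_{j=k..q} theta_j psi_{j-k}   (c_k = 0 for k > q),
using gamma(-m) = gamma(m).
psi-weights needed (psi_j = theta_j + sum_i phi_i psi_{j-i}):
  psi_1 = theta_1 + phi_1 = 0.461 + (0.204) = 0.665
  psi_2 = theta_2 + phi_1 psi_1 = 0.52 + (0.204)(0.665) = 0.65566
Right-hand sides:
  c_0 = sigma^2 (1 + theta_1 psi_1 + theta_2 psi_2) = 3 * (1 + (0.461)(0.665) + (0.52)(0.65566)) = 3 * 1.647508 = 4.942525
  c_1 = sigma^2 (theta_1 + theta_2 psi_1) = 3 * (0.461 + (0.52)(0.665)) = 2.4204
  c_2 = sigma^2 theta_2 = 3 * (0.52) = 1.56
Equations for k = 0 and k = 1 (AR order 1):
  gamma(0) = phi_1 gamma(1) + c_0
  gamma(1) = phi_1 gamma(0) + c_1
Substituting the second into the first: gamma(0) (1 - phi_1^2) = c_0 + phi_1 c_1, so
  gamma(0) = (c_0 + phi_1 c_1) / (1 - phi_1^2) = (4.942525 + (0.204)(2.4204)) / (1 - (0.204)^2) = 5.436286 / 0.958384 = 5.672347.
  gamma(1) = phi_1 gamma(0) + c_1 = (0.204)(5.672347) + (2.4204) = 3.577559.
Therefore gamma(1) = 3.5776 (to 4 decimal places).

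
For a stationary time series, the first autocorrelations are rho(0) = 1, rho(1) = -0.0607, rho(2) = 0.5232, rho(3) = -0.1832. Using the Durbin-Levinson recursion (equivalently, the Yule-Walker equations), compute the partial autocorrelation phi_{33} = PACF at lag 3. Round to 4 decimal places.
\phi_{33} = -0.1880

The PACF at lag k is phi_{kk}, the last component of the solution
to the Yule-Walker system G_k phi = r_k where
  (G_k)_{ij} = rho(|i - j|), (r_k)_i = rho(i), i,j = 1..k.
Equivalently, Durbin-Levinson gives phi_{kk} iteratively:
  phi_{11} = rho(1)
  phi_{kk} = [rho(k) - sum_{j=1..k-1} phi_{k-1,j} rho(k-j)]
            / [1 - sum_{j=1..k-1} phi_{k-1,j} rho(j)],
  phi_{k,j} = phi_{k-1,j} - phi_{kk} phi_{k-1,k-j},  j = 1..k-1.
Step k = 1:
  phi_11 = rho(1) = -0.0607.
Step k = 2:
  phi_22 = [rho(2) - phi_11 rho(1)] / [1 - phi_11 rho(1)] = [0.5232 - (-0.0607)(-0.0607)] / [1 - (-0.0607)(-0.0607)]
         = 0.51951551 / 0.99631551 = 0.521437.
  Update: phi_21 = phi_11 - phi_22 phi_11 = -0.0607 - (0.521437)(-0.0607) = -0.029049.
Step k = 3:
  phi_33 = [rho(3) - phi_21 rho(2) - phi_22 rho(1)] / [1 - phi_21 rho(1) - phi_22 rho(2)]
    numerator   = -0.1832 - (-0.029049)(0.5232) - (0.521437)(-0.0607) = -0.13635046
    denominator = 1 - (-0.029049)(-0.0607) - (0.521437)(0.5232) = 0.72542104
  phi_33 = -0.13635046 / 0.72542104 = -0.188.
Therefore phi_{33} = -0.1880.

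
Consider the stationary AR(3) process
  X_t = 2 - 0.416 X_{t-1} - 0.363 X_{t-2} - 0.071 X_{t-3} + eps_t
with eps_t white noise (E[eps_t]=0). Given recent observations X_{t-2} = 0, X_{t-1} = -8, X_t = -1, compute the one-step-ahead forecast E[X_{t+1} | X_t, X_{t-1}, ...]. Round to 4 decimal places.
E[X_{t+1} \mid \mathcal F_t] = 5.3200

For an AR(p) model X_t = c + sum_i phi_i X_{t-i} + eps_t, the
one-step-ahead conditional mean is
  E[X_{t+1} | X_t, ...] = c + sum_i phi_i X_{t+1-i}.
Substitute known values:
  E[X_{t+1} | ...] = 2 + (-0.416) * (-1) + (-0.363) * (-8) + (-0.071) * (0)
                   = 5.3200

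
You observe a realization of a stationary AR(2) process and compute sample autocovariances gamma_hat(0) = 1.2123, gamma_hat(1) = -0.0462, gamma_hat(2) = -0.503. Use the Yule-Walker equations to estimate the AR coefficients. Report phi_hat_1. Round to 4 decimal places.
\hat\phi_{1} = -0.0540

The Yule-Walker equations for an AR(p) process read, in matrix form,
  Gamma_p phi = r_p,   with   (Gamma_p)_{ij} = gamma(|i - j|),
                       (r_p)_i = gamma(i),   i,j = 1..p.
Substitute the sample gammas (Toeplitz matrix and right-hand side of size 2):
  Gamma_p = [[1.2123, -0.0462], [-0.0462, 1.2123]]
  r_p     = [-0.0462, -0.503]
Written out:
  1.2123 phi_1 - 0.0462 phi_2 = -0.0462
  -0.0462 phi_1 + 1.2123 phi_2 = -0.503
Solve by Cramer's rule:
  det = gamma(0)^2 - gamma(1)^2 = (1.2123)^2 - (-0.0462)^2 = 1.46967129 - 0.00213444 = 1.46753685
  phi_hat_1 = [gamma(1) gamma(0) - gamma(1) gamma(2)] / det = [(-0.0462)(1.2123) - (-0.0462)(-0.503)] / 1.46753685 = -0.07924686 / 1.46753685 = -0.054
  phi_hat_2 = [gamma(0) gamma(2) - gamma(1)^2] / det = [(1.2123)(-0.503) - (-0.0462)^2] / 1.46753685 = -0.61192134 / 1.46753685 = -0.417
So phi_hat = [-0.0540, -0.4170].
Therefore phi_hat_1 = -0.0540.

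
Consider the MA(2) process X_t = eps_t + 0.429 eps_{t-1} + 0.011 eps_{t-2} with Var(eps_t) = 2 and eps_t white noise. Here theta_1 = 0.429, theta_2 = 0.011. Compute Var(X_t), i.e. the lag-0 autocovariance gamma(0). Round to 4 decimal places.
\gamma(0) = 2.3683

For an MA(q) process X_t = eps_t + sum_i theta_i eps_{t-i} with
Var(eps_t) = sigma^2, the variance is
  gamma(0) = sigma^2 * (1 + sum_i theta_i^2).
  sum_i theta_i^2 = (0.429)^2 + (0.011)^2 = 0.184041 + 0.000121 = 0.184162.
  gamma(0) = 2 * (1 + 0.184162) = 2 * 1.184162 = 2.368324, which rounds to 2.3683.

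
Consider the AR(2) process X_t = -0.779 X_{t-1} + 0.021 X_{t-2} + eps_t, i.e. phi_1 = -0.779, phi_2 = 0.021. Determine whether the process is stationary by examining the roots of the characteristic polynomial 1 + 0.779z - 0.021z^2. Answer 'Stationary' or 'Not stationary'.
\text{Stationary}

The AR(p) characteristic polynomial is P(z) = 1 + 0.779z - 0.021z^2.
Stationarity requires all roots to lie outside the unit circle, i.e. |z| > 1 for every root.
Set 1 + (0.779) z + (-0.021) z^2 = 0, i.e. a z^2 + b z + c = 0 with a = -0.021, b = 0.779, c = 1.
Discriminant D = b^2 - 4ac = (0.779)^2 - 4*(-0.021)*1 = 0.606841 - (-0.084) = 0.690841.
D >= 0, so the roots are real: z = (-b +/- sqrt(D)) / (2a) = (-0.779 +/- 0.831168) / (-0.042).
  z_1 = (-0.779 + 0.831168) / (-0.042) = -1.2421,   |z_1| = 1.2421.
  z_2 = (-0.779 - 0.831168) / (-0.042) = 38.3373,   |z_2| = 38.3373.
Moduli of all roots: 1.2421, 38.3373.
All moduli strictly greater than 1? Yes.
Verdict: Stationary.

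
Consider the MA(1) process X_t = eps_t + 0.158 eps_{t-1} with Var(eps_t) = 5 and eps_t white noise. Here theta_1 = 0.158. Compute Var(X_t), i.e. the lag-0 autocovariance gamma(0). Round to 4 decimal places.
\gamma(0) = 5.1248

For an MA(q) process X_t = eps_t + sum_i theta_i eps_{t-i} with
Var(eps_t) = sigma^2, the variance is
  gamma(0) = sigma^2 * (1 + sum_i theta_i^2).
  sum_i theta_i^2 = (0.158)^2 = 0.024964.
  gamma(0) = 5 * (1 + 0.024964) = 5 * 1.024964 = 5.12482, which rounds to 5.1248.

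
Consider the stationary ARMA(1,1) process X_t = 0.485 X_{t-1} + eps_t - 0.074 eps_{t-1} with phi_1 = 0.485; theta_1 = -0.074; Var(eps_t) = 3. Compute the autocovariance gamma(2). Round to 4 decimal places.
\gamma(2) = 0.7539

Multiply the model equation by X_{t-k} and take expectations. With theta_0 = psi_0 = 1 and psi_j the MA(infinity) weights, this gives
  gamma(k) - sum_i phi_i gamma(k-i) = c_k,
  c_k = sigma^2 * sum_{j=k..q} theta_j psi_{j-k}   (c_k = 0 for k > q),
using gamma(-m) = gamma(m).
psi-weights needed (psi_j = theta_j + sum_i phi_i psi_{j-i}):
  psi_1 = theta_1 + phi_1 = -0.074 + (0.485) = 0.411
Right-hand sides:
  c_0 = sigma^2 (1 + theta_1 psi_1) = 3 * (1 + (-0.074)(0.411)) = 3 * 0.969586 = 2.908758
  c_1 = sigma^2 theta_1 = 3 * (-0.074) = -0.222
  c_2 = 0
Equations for k = 0 and k = 1 (AR order 1):
  gamma(0) = phi_1 gamma(1) + c_0
  gamma(1) = phi_1 gamma(0) + c_1
Substituting the second into the first: gamma(0) (1 - phi_1^2) = c_0 + phi_1 c_1, so
  gamma(0) = (c_0 + phi_1 c_1) / (1 - phi_1^2) = (2.908758 + (0.485)(-0.222)) / (1 - (0.485)^2) = 2.801088 / 0.764775 = 3.66263.
  gamma(1) = phi_1 gamma(0) + c_1 = (0.485)(3.66263) + (-0.222) = 1.554376.
For k = 2 (> q): gamma(2) = phi_1 gamma(1) = (0.485)(1.554376) = 0.753872.
Therefore gamma(2) = 0.7539 (to 4 decimal places).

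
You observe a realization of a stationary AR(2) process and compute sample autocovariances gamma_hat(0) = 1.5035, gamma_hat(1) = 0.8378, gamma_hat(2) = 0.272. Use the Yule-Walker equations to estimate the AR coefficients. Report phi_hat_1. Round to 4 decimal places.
\hat\phi_{1} = 0.6620

The Yule-Walker equations for an AR(p) process read, in matrix form,
  Gamma_p phi = r_p,   with   (Gamma_p)_{ij} = gamma(|i - j|),
                       (r_p)_i = gamma(i),   i,j = 1..p.
Substitute the sample gammas (Toeplitz matrix and right-hand side of size 2):
  Gamma_p = [[1.5035, 0.8378], [0.8378, 1.5035]]
  r_p     = [0.8378, 0.272]
Written out:
  1.5035 phi_1 + 0.8378 phi_2 = 0.8378
  0.8378 phi_1 + 1.5035 phi_2 = 0.272
Solve by Cramer's rule:
  det = gamma(0)^2 - gamma(1)^2 = (1.5035)^2 - (0.8378)^2 = 2.26051225 - 0.70190884 = 1.55860341
  phi_hat_1 = [gamma(1) gamma(0) - gamma(1) gamma(2)] / det = [(0.8378)(1.5035) - (0.8378)(0.272)] / 1.55860341 = 1.0317507 / 1.55860341 = 0.662
  phi_hat_2 = [gamma(0) gamma(2) - gamma(1)^2] / det = [(1.5035)(0.272) - (0.8378)^2] / 1.55860341 = -0.29295684 / 1.55860341 = -0.188
So phi_hat = [0.6620, -0.1880].
Therefore phi_hat_1 = 0.6620.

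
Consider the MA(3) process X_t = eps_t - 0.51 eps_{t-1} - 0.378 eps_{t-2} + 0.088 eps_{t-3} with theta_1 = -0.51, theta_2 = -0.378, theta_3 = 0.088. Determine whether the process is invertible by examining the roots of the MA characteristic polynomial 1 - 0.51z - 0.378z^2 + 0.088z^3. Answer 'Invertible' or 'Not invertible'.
\text{Invertible}

The MA(q) characteristic polynomial is P(z) = 1 - 0.51z - 0.378z^2 + 0.088z^3.
Invertibility requires all roots to lie outside the unit circle, i.e. |z| > 1 for every root.
Degree 3: look for a simple real root z0 first, then factor out (1 - z/z0) and solve the remaining quadratic.
Testing z0 = 5: P(5) = 1 + (-0.51)(5) + (-0.378)(5)^2 + (0.088)(5)^3
  = 1 + (-2.55) + (-9.45) + (11) = 0.  So z_0 = 5 is a root, |z_0| = 5.
Divide out the factor (1 - 0.2 z) = (1 - z/z0) (since 1/z0 = 0.2):
  P(z) = (1 - 0.2 z)(1 + (-0.31) z + (-0.44) z^2)
  [check: z-coef -0.31 - (0.2) = -0.51; z^2-coef -0.44 - (0.2)(-0.31) = -0.378; z^3-coef -(0.2)(-0.44) = 0.088.]
Remaining roots from the quadratic factor 1 + (-0.31) z + (-0.44) z^2:
  Set 1 + (-0.31) z + (-0.44) z^2 = 0, i.e. a z^2 + b z + c = 0 with a = -0.44, b = -0.31, c = 1.
  Discriminant D = b^2 - 4ac = (-0.31)^2 - 4*(-0.44)*1 = 0.0961 - (-1.76) = 1.8561.
  D >= 0, so the roots are real: z = (-b +/- sqrt(D)) / (2a) = (0.31 +/- 1.362388) / (-0.88).
    z_1 = (0.31 + 1.362388) / (-0.88) = -1.9004,   |z_1| = 1.9004.
    z_2 = (0.31 - 1.362388) / (-0.88) = 1.1959,   |z_2| = 1.1959.
Moduli of all roots: 5.0000, 1.9004, 1.1959.
All moduli strictly greater than 1? Yes.
Verdict: Invertible.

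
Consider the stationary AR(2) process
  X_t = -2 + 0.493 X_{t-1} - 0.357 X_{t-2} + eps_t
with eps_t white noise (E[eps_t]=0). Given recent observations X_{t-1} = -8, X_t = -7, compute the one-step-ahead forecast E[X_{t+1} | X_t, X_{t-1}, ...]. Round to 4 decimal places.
E[X_{t+1} \mid \mathcal F_t] = -2.5950

For an AR(p) model X_t = c + sum_i phi_i X_{t-i} + eps_t, the
one-step-ahead conditional mean is
  E[X_{t+1} | X_t, ...] = c + sum_i phi_i X_{t+1-i}.
Substitute known values:
  E[X_{t+1} | ...] = -2 + (0.493) * (-7) + (-0.357) * (-8)
                   = -2.5950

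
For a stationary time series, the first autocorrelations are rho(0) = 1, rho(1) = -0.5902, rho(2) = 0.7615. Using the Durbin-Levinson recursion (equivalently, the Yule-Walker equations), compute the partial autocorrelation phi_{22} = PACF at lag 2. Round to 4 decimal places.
\phi_{22} = 0.6340

The PACF at lag k is phi_{kk}, the last component of the solution
to the Yule-Walker system G_k phi = r_k where
  (G_k)_{ij} = rho(|i - j|), (r_k)_i = rho(i), i,j = 1..k.
Equivalently, Durbin-Levinson gives phi_{kk} iteratively:
  phi_{11} = rho(1)
  phi_{kk} = [rho(k) - sum_{j=1..k-1} phi_{k-1,j} rho(k-j)]
            / [1 - sum_{j=1..k-1} phi_{k-1,j} rho(j)],
  phi_{k,j} = phi_{k-1,j} - phi_{kk} phi_{k-1,k-j},  j = 1..k-1.
Step k = 1:
  phi_11 = rho(1) = -0.5902.
Step k = 2:
  phi_22 = [rho(2) - phi_11 rho(1)] / [1 - phi_11 rho(1)] = [0.7615 - (-0.5902)(-0.5902)] / [1 - (-0.5902)(-0.5902)]
         = 0.41316396 / 0.65166396 = 0.634.
Therefore phi_{22} = 0.6340.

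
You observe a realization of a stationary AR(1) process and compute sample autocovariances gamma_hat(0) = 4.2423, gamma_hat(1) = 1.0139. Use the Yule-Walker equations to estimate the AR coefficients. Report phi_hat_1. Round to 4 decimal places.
\hat\phi_{1} = 0.2390

The Yule-Walker equations for an AR(p) process read, in matrix form,
  Gamma_p phi = r_p,   with   (Gamma_p)_{ij} = gamma(|i - j|),
                       (r_p)_i = gamma(i),   i,j = 1..p.
Substitute the sample gammas (Toeplitz matrix and right-hand side of size 1):
  Gamma_p = [[4.2423]]
  r_p     = [1.0139]
With p = 1 this is the single equation gamma(0) phi_1 = gamma(1):
  phi_hat_1 = gamma(1) / gamma(0) = 1.0139 / 4.2423 = 0.2390.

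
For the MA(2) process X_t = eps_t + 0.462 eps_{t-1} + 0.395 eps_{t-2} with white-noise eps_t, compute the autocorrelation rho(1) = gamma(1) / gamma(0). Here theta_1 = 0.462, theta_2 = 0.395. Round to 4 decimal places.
\rho(1) = 0.4706

For an MA(q) process with theta_0 = 1, the autocovariance is
  gamma(k) = sigma^2 * sum_{i=0..q-k} theta_i * theta_{i+k},
and rho(k) = gamma(k) / gamma(0). Sigma^2 cancels.
  numerator   = (1)*(0.462) + (0.462)*(0.395) = 0.64449.
  denominator = (1)^2 + (0.462)^2 + (0.395)^2 = 1.369469.
  rho(1) = 0.64449 / 1.369469 = 0.4706.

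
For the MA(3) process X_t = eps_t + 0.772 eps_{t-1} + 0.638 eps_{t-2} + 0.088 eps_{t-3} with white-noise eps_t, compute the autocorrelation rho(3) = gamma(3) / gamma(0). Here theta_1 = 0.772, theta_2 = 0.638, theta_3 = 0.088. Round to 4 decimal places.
\rho(3) = 0.0438

For an MA(q) process with theta_0 = 1, the autocovariance is
  gamma(k) = sigma^2 * sum_{i=0..q-k} theta_i * theta_{i+k},
and rho(k) = gamma(k) / gamma(0). Sigma^2 cancels.
  numerator   = (1)*(0.088) = 0.088.
  denominator = (1)^2 + (0.772)^2 + (0.638)^2 + (0.088)^2 = 2.010772.
  rho(3) = 0.088 / 2.010772 = 0.0438.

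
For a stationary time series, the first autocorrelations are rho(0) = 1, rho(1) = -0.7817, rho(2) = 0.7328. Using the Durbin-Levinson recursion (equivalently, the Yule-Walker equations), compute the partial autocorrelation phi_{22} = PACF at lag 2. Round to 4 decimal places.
\phi_{22} = 0.3130

The PACF at lag k is phi_{kk}, the last component of the solution
to the Yule-Walker system G_k phi = r_k where
  (G_k)_{ij} = rho(|i - j|), (r_k)_i = rho(i), i,j = 1..k.
Equivalently, Durbin-Levinson gives phi_{kk} iteratively:
  phi_{11} = rho(1)
  phi_{kk} = [rho(k) - sum_{j=1..k-1} phi_{k-1,j} rho(k-j)]
            / [1 - sum_{j=1..k-1} phi_{k-1,j} rho(j)],
  phi_{k,j} = phi_{k-1,j} - phi_{kk} phi_{k-1,k-j},  j = 1..k-1.
Step k = 1:
  phi_11 = rho(1) = -0.7817.
Step k = 2:
  phi_22 = [rho(2) - phi_11 rho(1)] / [1 - phi_11 rho(1)] = [0.7328 - (-0.7817)(-0.7817)] / [1 - (-0.7817)(-0.7817)]
         = 0.12174511 / 0.38894511 = 0.313.
Therefore phi_{22} = 0.3130.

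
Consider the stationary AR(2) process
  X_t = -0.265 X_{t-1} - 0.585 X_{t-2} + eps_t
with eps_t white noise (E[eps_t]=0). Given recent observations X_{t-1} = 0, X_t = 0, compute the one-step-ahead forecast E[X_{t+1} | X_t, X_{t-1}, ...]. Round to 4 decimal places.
E[X_{t+1} \mid \mathcal F_t] = 0.0000

For an AR(p) model X_t = c + sum_i phi_i X_{t-i} + eps_t, the
one-step-ahead conditional mean is
  E[X_{t+1} | X_t, ...] = c + sum_i phi_i X_{t+1-i}.
Substitute known values:
  E[X_{t+1} | ...] = (-0.265) * (0) + (-0.585) * (0)
                   = 0.0000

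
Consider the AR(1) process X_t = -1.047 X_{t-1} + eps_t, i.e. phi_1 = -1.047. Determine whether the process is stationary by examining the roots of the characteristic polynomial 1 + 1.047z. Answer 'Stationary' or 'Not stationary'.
\text{Not stationary}

The AR(p) characteristic polynomial is P(z) = 1 + 1.047z.
Stationarity requires all roots to lie outside the unit circle, i.e. |z| > 1 for every root.
This is linear in z: 1 + (1.047) z = 0  =>  z = -1/(1.047) = -0.95511,  |z| = 0.95511.
Moduli of all roots: 0.9551.
All moduli strictly greater than 1? No.
Verdict: Not stationary.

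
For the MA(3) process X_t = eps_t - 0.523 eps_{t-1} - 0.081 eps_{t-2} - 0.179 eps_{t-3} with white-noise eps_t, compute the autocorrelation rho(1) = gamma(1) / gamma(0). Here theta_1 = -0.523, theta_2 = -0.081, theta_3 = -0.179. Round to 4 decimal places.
\rho(1) = -0.3553

For an MA(q) process with theta_0 = 1, the autocovariance is
  gamma(k) = sigma^2 * sum_{i=0..q-k} theta_i * theta_{i+k},
and rho(k) = gamma(k) / gamma(0). Sigma^2 cancels.
  numerator   = (1)*(-0.523) + (-0.523)*(-0.081) + (-0.081)*(-0.179) = -0.466138.
  denominator = (1)^2 + (-0.523)^2 + (-0.081)^2 + (-0.179)^2 = 1.312131.
  rho(1) = -0.466138 / 1.312131 = -0.3553.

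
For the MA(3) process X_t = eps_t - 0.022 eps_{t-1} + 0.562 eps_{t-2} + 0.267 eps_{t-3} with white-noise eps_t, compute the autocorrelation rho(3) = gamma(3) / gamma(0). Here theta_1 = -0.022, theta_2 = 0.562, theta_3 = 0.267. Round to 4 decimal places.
\rho(3) = 0.1924

For an MA(q) process with theta_0 = 1, the autocovariance is
  gamma(k) = sigma^2 * sum_{i=0..q-k} theta_i * theta_{i+k},
and rho(k) = gamma(k) / gamma(0). Sigma^2 cancels.
  numerator   = (1)*(0.267) = 0.267.
  denominator = (1)^2 + (-0.022)^2 + (0.562)^2 + (0.267)^2 = 1.387617.
  rho(3) = 0.267 / 1.387617 = 0.1924.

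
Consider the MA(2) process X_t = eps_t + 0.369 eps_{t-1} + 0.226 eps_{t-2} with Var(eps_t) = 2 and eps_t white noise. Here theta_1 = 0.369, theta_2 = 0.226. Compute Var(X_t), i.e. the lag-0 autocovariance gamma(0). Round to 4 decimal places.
\gamma(0) = 2.3745

For an MA(q) process X_t = eps_t + sum_i theta_i eps_{t-i} with
Var(eps_t) = sigma^2, the variance is
  gamma(0) = sigma^2 * (1 + sum_i theta_i^2).
  sum_i theta_i^2 = (0.369)^2 + (0.226)^2 = 0.136161 + 0.051076 = 0.187237.
  gamma(0) = 2 * (1 + 0.187237) = 2 * 1.187237 = 2.374474, which rounds to 2.3745.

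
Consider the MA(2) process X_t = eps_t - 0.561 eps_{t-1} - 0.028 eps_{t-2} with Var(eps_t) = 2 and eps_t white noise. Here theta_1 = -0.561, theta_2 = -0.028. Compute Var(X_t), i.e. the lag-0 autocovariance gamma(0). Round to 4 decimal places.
\gamma(0) = 2.6310

For an MA(q) process X_t = eps_t + sum_i theta_i eps_{t-i} with
Var(eps_t) = sigma^2, the variance is
  gamma(0) = sigma^2 * (1 + sum_i theta_i^2).
  sum_i theta_i^2 = (-0.561)^2 + (-0.028)^2 = 0.314721 + 0.000784 = 0.315505.
  gamma(0) = 2 * (1 + 0.315505) = 2 * 1.315505 = 2.63101, which rounds to 2.6310.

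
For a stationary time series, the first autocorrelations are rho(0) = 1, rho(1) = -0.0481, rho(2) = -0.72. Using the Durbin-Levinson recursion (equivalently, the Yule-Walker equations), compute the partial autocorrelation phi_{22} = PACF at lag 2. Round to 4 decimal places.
\phi_{22} = -0.7240

The PACF at lag k is phi_{kk}, the last component of the solution
to the Yule-Walker system G_k phi = r_k where
  (G_k)_{ij} = rho(|i - j|), (r_k)_i = rho(i), i,j = 1..k.
Equivalently, Durbin-Levinson gives phi_{kk} iteratively:
  phi_{11} = rho(1)
  phi_{kk} = [rho(k) - sum_{j=1..k-1} phi_{k-1,j} rho(k-j)]
            / [1 - sum_{j=1..k-1} phi_{k-1,j} rho(j)],
  phi_{k,j} = phi_{k-1,j} - phi_{kk} phi_{k-1,k-j},  j = 1..k-1.
Step k = 1:
  phi_11 = rho(1) = -0.0481.
Step k = 2:
  phi_22 = [rho(2) - phi_11 rho(1)] / [1 - phi_11 rho(1)] = [-0.72 - (-0.0481)(-0.0481)] / [1 - (-0.0481)(-0.0481)]
         = -0.72231361 / 0.99768639 = -0.724.
Therefore phi_{22} = -0.7240.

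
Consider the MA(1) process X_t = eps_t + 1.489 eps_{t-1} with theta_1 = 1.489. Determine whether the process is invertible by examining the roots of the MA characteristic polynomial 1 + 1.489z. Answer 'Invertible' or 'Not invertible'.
\text{Not invertible}

The MA(q) characteristic polynomial is P(z) = 1 + 1.489z.
Invertibility requires all roots to lie outside the unit circle, i.e. |z| > 1 for every root.
This is linear in z: 1 + (1.489) z = 0  =>  z = -1/(1.489) = -0.671592,  |z| = 0.671592.
Moduli of all roots: 0.6716.
All moduli strictly greater than 1? No.
Verdict: Not invertible.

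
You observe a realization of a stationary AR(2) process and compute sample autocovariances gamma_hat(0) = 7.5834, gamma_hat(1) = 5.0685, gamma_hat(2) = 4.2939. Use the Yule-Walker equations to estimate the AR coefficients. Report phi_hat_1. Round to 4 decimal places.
\hat\phi_{1} = 0.5240

The Yule-Walker equations for an AR(p) process read, in matrix form,
  Gamma_p phi = r_p,   with   (Gamma_p)_{ij} = gamma(|i - j|),
                       (r_p)_i = gamma(i),   i,j = 1..p.
Substitute the sample gammas (Toeplitz matrix and right-hand side of size 2):
  Gamma_p = [[7.5834, 5.0685], [5.0685, 7.5834]]
  r_p     = [5.0685, 4.2939]
Written out:
  7.5834 phi_1 + 5.0685 phi_2 = 5.0685
  5.0685 phi_1 + 7.5834 phi_2 = 4.2939
Solve by Cramer's rule:
  det = gamma(0)^2 - gamma(1)^2 = (7.5834)^2 - (5.0685)^2 = 57.50795556 - 25.68969225 = 31.81826331
  phi_hat_1 = [gamma(1) gamma(0) - gamma(1) gamma(2)] / det = [(5.0685)(7.5834) - (5.0685)(4.2939)] / 31.81826331 = 16.67283075 / 31.81826331 = 0.524
  phi_hat_2 = [gamma(0) gamma(2) - gamma(1)^2] / det = [(7.5834)(4.2939) - (5.0685)^2] / 31.81826331 = 6.87266901 / 31.81826331 = 0.216
So phi_hat = [0.5240, 0.2160].
Therefore phi_hat_1 = 0.5240.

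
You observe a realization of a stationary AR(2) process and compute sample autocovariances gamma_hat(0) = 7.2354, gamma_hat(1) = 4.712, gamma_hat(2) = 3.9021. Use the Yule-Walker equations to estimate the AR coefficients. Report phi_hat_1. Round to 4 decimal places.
\hat\phi_{1} = 0.5210

The Yule-Walker equations for an AR(p) process read, in matrix form,
  Gamma_p phi = r_p,   with   (Gamma_p)_{ij} = gamma(|i - j|),
                       (r_p)_i = gamma(i),   i,j = 1..p.
Substitute the sample gammas (Toeplitz matrix and right-hand side of size 2):
  Gamma_p = [[7.2354, 4.712], [4.712, 7.2354]]
  r_p     = [4.712, 3.9021]
Written out:
  7.2354 phi_1 + 4.712 phi_2 = 4.712
  4.712 phi_1 + 7.2354 phi_2 = 3.9021
Solve by Cramer's rule:
  det = gamma(0)^2 - gamma(1)^2 = (7.2354)^2 - (4.712)^2 = 52.35101316 - 22.202944 = 30.14806916
  phi_hat_1 = [gamma(1) gamma(0) - gamma(1) gamma(2)] / det = [(4.712)(7.2354) - (4.712)(3.9021)] / 30.14806916 = 15.7065096 / 30.14806916 = 0.521
  phi_hat_2 = [gamma(0) gamma(2) - gamma(1)^2] / det = [(7.2354)(3.9021) - (4.712)^2] / 30.14806916 = 6.03031034 / 30.14806916 = 0.2
So phi_hat = [0.5210, 0.2000].
Therefore phi_hat_1 = 0.5210.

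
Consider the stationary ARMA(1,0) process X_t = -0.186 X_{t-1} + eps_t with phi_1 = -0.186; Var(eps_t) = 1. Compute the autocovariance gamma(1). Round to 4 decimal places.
\gamma(1) = -0.1927

Multiply the model equation by X_{t-k} and take expectations. With theta_0 = psi_0 = 1 and psi_j the MA(infinity) weights, this gives
  gamma(k) - sum_i phi_i gamma(k-i) = c_k,
  c_k = sigma^2 * sum_{j=k..q} theta_j psi_{j-k}   (c_k = 0 for k > q),
using gamma(-m) = gamma(m).
Pure AR (q = 0): c_0 = sigma^2 = 1, c_k = 0 for k >= 1.
Equations for k = 0 and k = 1 (AR order 1):
  gamma(0) = phi_1 gamma(1) + c_0
  gamma(1) = phi_1 gamma(0) + c_1
Substituting the second into the first: gamma(0) (1 - phi_1^2) = c_0 + phi_1 c_1, so
  gamma(0) = c_0 / (1 - phi_1^2) = 1 / (1 - (-0.186)^2) = 1 / 0.965404 = 1.035836.
  gamma(1) = phi_1 gamma(0) = (-0.186)(1.035836) = -0.192665.
Therefore gamma(1) = -0.1927 (to 4 decimal places).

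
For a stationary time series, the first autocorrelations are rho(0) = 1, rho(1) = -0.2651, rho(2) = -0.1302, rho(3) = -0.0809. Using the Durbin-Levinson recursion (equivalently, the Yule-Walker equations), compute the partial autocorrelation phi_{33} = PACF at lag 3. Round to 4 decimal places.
\phi_{33} = -0.2031

The PACF at lag k is phi_{kk}, the last component of the solution
to the Yule-Walker system G_k phi = r_k where
  (G_k)_{ij} = rho(|i - j|), (r_k)_i = rho(i), i,j = 1..k.
Equivalently, Durbin-Levinson gives phi_{kk} iteratively:
  phi_{11} = rho(1)
  phi_{kk} = [rho(k) - sum_{j=1..k-1} phi_{k-1,j} rho(k-j)]
            / [1 - sum_{j=1..k-1} phi_{k-1,j} rho(j)],
  phi_{k,j} = phi_{k-1,j} - phi_{kk} phi_{k-1,k-j},  j = 1..k-1.
Step k = 1:
  phi_11 = rho(1) = -0.2651.
Step k = 2:
  phi_22 = [rho(2) - phi_11 rho(1)] / [1 - phi_11 rho(1)] = [-0.1302 - (-0.2651)(-0.2651)] / [1 - (-0.2651)(-0.2651)]
         = -0.20047801 / 0.92972199 = -0.215632.
  Update: phi_21 = phi_11 - phi_22 phi_11 = -0.2651 - (-0.215632)(-0.2651) = -0.322264.
Step k = 3:
  phi_33 = [rho(3) - phi_21 rho(2) - phi_22 rho(1)] / [1 - phi_21 rho(1) - phi_22 rho(2)]
    numerator   = -0.0809 - (-0.322264)(-0.1302) - (-0.215632)(-0.2651) = -0.18002289
    denominator = 1 - (-0.322264)(-0.2651) - (-0.215632)(-0.1302) = 0.88649247
  phi_33 = -0.18002289 / 0.88649247 = -0.2031.
Therefore phi_{33} = -0.2031.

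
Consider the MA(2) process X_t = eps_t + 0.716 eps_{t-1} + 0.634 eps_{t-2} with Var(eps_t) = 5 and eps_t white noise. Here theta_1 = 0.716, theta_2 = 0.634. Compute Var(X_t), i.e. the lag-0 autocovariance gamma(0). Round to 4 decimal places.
\gamma(0) = 9.5731

For an MA(q) process X_t = eps_t + sum_i theta_i eps_{t-i} with
Var(eps_t) = sigma^2, the variance is
  gamma(0) = sigma^2 * (1 + sum_i theta_i^2).
  sum_i theta_i^2 = (0.716)^2 + (0.634)^2 = 0.512656 + 0.401956 = 0.914612.
  gamma(0) = 5 * (1 + 0.914612) = 5 * 1.914612 = 9.57306, which rounds to 9.5731.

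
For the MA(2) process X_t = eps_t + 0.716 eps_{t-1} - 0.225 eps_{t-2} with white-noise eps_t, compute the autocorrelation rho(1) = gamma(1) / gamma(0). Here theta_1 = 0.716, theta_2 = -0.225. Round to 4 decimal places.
\rho(1) = 0.3550

For an MA(q) process with theta_0 = 1, the autocovariance is
  gamma(k) = sigma^2 * sum_{i=0..q-k} theta_i * theta_{i+k},
and rho(k) = gamma(k) / gamma(0). Sigma^2 cancels.
  numerator   = (1)*(0.716) + (0.716)*(-0.225) = 0.5549.
  denominator = (1)^2 + (0.716)^2 + (-0.225)^2 = 1.563281.
  rho(1) = 0.5549 / 1.563281 = 0.3550.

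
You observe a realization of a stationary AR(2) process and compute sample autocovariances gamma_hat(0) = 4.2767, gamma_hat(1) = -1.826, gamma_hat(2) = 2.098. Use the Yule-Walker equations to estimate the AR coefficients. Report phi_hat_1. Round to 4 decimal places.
\hat\phi_{1} = -0.2660

The Yule-Walker equations for an AR(p) process read, in matrix form,
  Gamma_p phi = r_p,   with   (Gamma_p)_{ij} = gamma(|i - j|),
                       (r_p)_i = gamma(i),   i,j = 1..p.
Substitute the sample gammas (Toeplitz matrix and right-hand side of size 2):
  Gamma_p = [[4.2767, -1.826], [-1.826, 4.2767]]
  r_p     = [-1.826, 2.098]
Written out:
  4.2767 phi_1 - 1.826 phi_2 = -1.826
  -1.826 phi_1 + 4.2767 phi_2 = 2.098
Solve by Cramer's rule:
  det = gamma(0)^2 - gamma(1)^2 = (4.2767)^2 - (-1.826)^2 = 18.29016289 - 3.334276 = 14.95588689
  phi_hat_1 = [gamma(1) gamma(0) - gamma(1) gamma(2)] / det = [(-1.826)(4.2767) - (-1.826)(2.098)] / 14.95588689 = -3.9783062 / 14.95588689 = -0.266
  phi_hat_2 = [gamma(0) gamma(2) - gamma(1)^2] / det = [(4.2767)(2.098) - (-1.826)^2] / 14.95588689 = 5.6382406 / 14.95588689 = 0.377
So phi_hat = [-0.2660, 0.3770].
Therefore phi_hat_1 = -0.2660.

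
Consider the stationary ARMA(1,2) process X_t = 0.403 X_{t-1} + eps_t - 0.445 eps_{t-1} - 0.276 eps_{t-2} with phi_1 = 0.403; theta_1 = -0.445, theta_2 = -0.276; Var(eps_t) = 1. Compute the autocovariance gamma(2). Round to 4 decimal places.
\gamma(2) = -0.2713

Multiply the model equation by X_{t-k} and take expectations. With theta_0 = psi_0 = 1 and psi_j the MA(infinity) weights, this gives
  gamma(k) - sum_i phi_i gamma(k-i) = c_k,
  c_k = sigma^2 * sum_{j=k..q} theta_j psi_{j-k}   (c_k = 0 for k > q),
using gamma(-m) = gamma(m).
psi-weights needed (psi_j = theta_j + sum_i phi_i psi_{j-i}):
  psi_1 = theta_1 + phi_1 = -0.445 + (0.403) = -0.042
  psi_2 = theta_2 + phi_1 psi_1 = -0.276 + (0.403)(-0.042) = -0.292926
Right-hand sides:
  c_0 = sigma^2 (1 + theta_1 psi_1 + theta_2 psi_2) = 1 * (1 + (-0.445)(-0.042) + (-0.276)(-0.292926)) = 1 * 1.099538 = 1.099538
  c_1 = sigma^2 (theta_1 + theta_2 psi_1) = 1 * (-0.445 + (-0.276)(-0.042)) = -0.433408
  c_2 = sigma^2 theta_2 = 1 * (-0.276) = -0.276
Equations for k = 0 and k = 1 (AR order 1):
  gamma(0) = phi_1 gamma(1) + c_0
  gamma(1) = phi_1 gamma(0) + c_1
Substituting the second into the first: gamma(0) (1 - phi_1^2) = c_0 + phi_1 c_1, so
  gamma(0) = (c_0 + phi_1 c_1) / (1 - phi_1^2) = (1.099538 + (0.403)(-0.433408)) / (1 - (0.403)^2) = 0.924874 / 0.837591 = 1.104207.
  gamma(1) = phi_1 gamma(0) + c_1 = (0.403)(1.104207) + (-0.433408) = 0.011588.
For k = 2: gamma(2) = phi_1 gamma(1) + c_2
  = (0.403)(0.011588) + (-0.276) = -0.27133.
Therefore gamma(2) = -0.2713 (to 4 decimal places).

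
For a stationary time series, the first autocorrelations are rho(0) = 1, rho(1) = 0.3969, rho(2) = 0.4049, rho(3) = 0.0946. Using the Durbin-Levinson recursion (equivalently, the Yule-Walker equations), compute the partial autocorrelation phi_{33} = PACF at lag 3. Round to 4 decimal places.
\phi_{33} = -0.1760

The PACF at lag k is phi_{kk}, the last component of the solution
to the Yule-Walker system G_k phi = r_k where
  (G_k)_{ij} = rho(|i - j|), (r_k)_i = rho(i), i,j = 1..k.
Equivalently, Durbin-Levinson gives phi_{kk} iteratively:
  phi_{11} = rho(1)
  phi_{kk} = [rho(k) - sum_{j=1..k-1} phi_{k-1,j} rho(k-j)]
            / [1 - sum_{j=1..k-1} phi_{k-1,j} rho(j)],
  phi_{k,j} = phi_{k-1,j} - phi_{kk} phi_{k-1,k-j},  j = 1..k-1.
Step k = 1:
  phi_11 = rho(1) = 0.3969.
Step k = 2:
  phi_22 = [rho(2) - phi_11 rho(1)] / [1 - phi_11 rho(1)] = [0.4049 - (0.3969)(0.3969)] / [1 - (0.3969)(0.3969)]
         = 0.24737039 / 0.84247039 = 0.293625.
  Update: phi_21 = phi_11 - phi_22 phi_11 = 0.3969 - (0.293625)(0.3969) = 0.28036.
Step k = 3:
  phi_33 = [rho(3) - phi_21 rho(2) - phi_22 rho(1)] / [1 - phi_21 rho(1) - phi_22 rho(2)]
    numerator   = 0.0946 - (0.28036)(0.4049) - (0.293625)(0.3969) = -0.13545763
    denominator = 1 - (0.28036)(0.3969) - (0.293625)(0.4049) = 0.76983625
  phi_33 = -0.13545763 / 0.76983625 = -0.176.
Therefore phi_{33} = -0.1760.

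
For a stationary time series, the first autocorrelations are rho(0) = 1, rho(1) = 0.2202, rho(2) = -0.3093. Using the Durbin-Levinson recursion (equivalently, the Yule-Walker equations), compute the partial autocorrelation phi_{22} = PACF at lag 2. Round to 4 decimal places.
\phi_{22} = -0.3760

The PACF at lag k is phi_{kk}, the last component of the solution
to the Yule-Walker system G_k phi = r_k where
  (G_k)_{ij} = rho(|i - j|), (r_k)_i = rho(i), i,j = 1..k.
Equivalently, Durbin-Levinson gives phi_{kk} iteratively:
  phi_{11} = rho(1)
  phi_{kk} = [rho(k) - sum_{j=1..k-1} phi_{k-1,j} rho(k-j)]
            / [1 - sum_{j=1..k-1} phi_{k-1,j} rho(j)],
  phi_{k,j} = phi_{k-1,j} - phi_{kk} phi_{k-1,k-j},  j = 1..k-1.
Step k = 1:
  phi_11 = rho(1) = 0.2202.
Step k = 2:
  phi_22 = [rho(2) - phi_11 rho(1)] / [1 - phi_11 rho(1)] = [-0.3093 - (0.2202)(0.2202)] / [1 - (0.2202)(0.2202)]
         = -0.35778804 / 0.95151196 = -0.376.
Therefore phi_{22} = -0.3760.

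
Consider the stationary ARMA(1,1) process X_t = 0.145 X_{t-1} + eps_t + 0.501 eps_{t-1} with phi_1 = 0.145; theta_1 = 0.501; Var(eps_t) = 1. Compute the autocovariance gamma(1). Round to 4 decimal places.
\gamma(1) = 0.7078

Multiply the model equation by X_{t-k} and take expectations. With theta_0 = psi_0 = 1 and psi_j the MA(infinity) weights, this gives
  gamma(k) - sum_i phi_i gamma(k-i) = c_k,
  c_k = sigma^2 * sum_{j=k..q} theta_j psi_{j-k}   (c_k = 0 for k > q),
using gamma(-m) = gamma(m).
psi-weights needed (psi_j = theta_j + sum_i phi_i psi_{j-i}):
  psi_1 = theta_1 + phi_1 = 0.501 + (0.145) = 0.646
Right-hand sides:
  c_0 = sigma^2 (1 + theta_1 psi_1) = 1 * (1 + (0.501)(0.646)) = 1 * 1.323646 = 1.323646
  c_1 = sigma^2 theta_1 = 1 * (0.501) = 0.501
  c_2 = 0
Equations for k = 0 and k = 1 (AR order 1):
  gamma(0) = phi_1 gamma(1) + c_0
  gamma(1) = phi_1 gamma(0) + c_1
Substituting the second into the first: gamma(0) (1 - phi_1^2) = c_0 + phi_1 c_1, so
  gamma(0) = (c_0 + phi_1 c_1) / (1 - phi_1^2) = (1.323646 + (0.145)(0.501)) / (1 - (0.145)^2) = 1.396291 / 0.978975 = 1.426279.
  gamma(1) = phi_1 gamma(0) + c_1 = (0.145)(1.426279) + (0.501) = 0.70781.
Therefore gamma(1) = 0.7078 (to 4 decimal places).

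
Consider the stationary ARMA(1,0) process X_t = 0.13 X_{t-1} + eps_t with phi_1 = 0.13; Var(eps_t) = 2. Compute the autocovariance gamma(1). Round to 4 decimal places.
\gamma(1) = 0.2645

Multiply the model equation by X_{t-k} and take expectations. With theta_0 = psi_0 = 1 and psi_j the MA(infinity) weights, this gives
  gamma(k) - sum_i phi_i gamma(k-i) = c_k,
  c_k = sigma^2 * sum_{j=k..q} theta_j psi_{j-k}   (c_k = 0 for k > q),
using gamma(-m) = gamma(m).
Pure AR (q = 0): c_0 = sigma^2 = 2, c_k = 0 for k >= 1.
Equations for k = 0 and k = 1 (AR order 1):
  gamma(0) = phi_1 gamma(1) + c_0
  gamma(1) = phi_1 gamma(0) + c_1
Substituting the second into the first: gamma(0) (1 - phi_1^2) = c_0 + phi_1 c_1, so
  gamma(0) = c_0 / (1 - phi_1^2) = 2 / (1 - (0.13)^2) = 2 / 0.9831 = 2.034381.
  gamma(1) = phi_1 gamma(0) = (0.13)(2.034381) = 0.26447.
Therefore gamma(1) = 0.2645 (to 4 decimal places).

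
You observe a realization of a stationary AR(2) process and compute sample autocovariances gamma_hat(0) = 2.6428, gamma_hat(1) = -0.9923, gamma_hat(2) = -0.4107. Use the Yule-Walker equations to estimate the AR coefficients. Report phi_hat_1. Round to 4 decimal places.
\hat\phi_{1} = -0.5050

The Yule-Walker equations for an AR(p) process read, in matrix form,
  Gamma_p phi = r_p,   with   (Gamma_p)_{ij} = gamma(|i - j|),
                       (r_p)_i = gamma(i),   i,j = 1..p.
Substitute the sample gammas (Toeplitz matrix and right-hand side of size 2):
  Gamma_p = [[2.6428, -0.9923], [-0.9923, 2.6428]]
  r_p     = [-0.9923, -0.4107]
Written out:
  2.6428 phi_1 - 0.9923 phi_2 = -0.9923
  -0.9923 phi_1 + 2.6428 phi_2 = -0.4107
Solve by Cramer's rule:
  det = gamma(0)^2 - gamma(1)^2 = (2.6428)^2 - (-0.9923)^2 = 6.98439184 - 0.98465929 = 5.99973255
  phi_hat_1 = [gamma(1) gamma(0) - gamma(1) gamma(2)] / det = [(-0.9923)(2.6428) - (-0.9923)(-0.4107)] / 5.99973255 = -3.02998805 / 5.99973255 = -0.505
  phi_hat_2 = [gamma(0) gamma(2) - gamma(1)^2] / det = [(2.6428)(-0.4107) - (-0.9923)^2] / 5.99973255 = -2.07005725 / 5.99973255 = -0.345
So phi_hat = [-0.5050, -0.3450].
Therefore phi_hat_1 = -0.5050.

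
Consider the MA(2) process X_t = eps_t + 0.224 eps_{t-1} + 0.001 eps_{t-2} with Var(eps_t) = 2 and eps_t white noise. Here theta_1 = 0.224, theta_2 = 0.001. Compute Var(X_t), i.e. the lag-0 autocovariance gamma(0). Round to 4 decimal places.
\gamma(0) = 2.1004

For an MA(q) process X_t = eps_t + sum_i theta_i eps_{t-i} with
Var(eps_t) = sigma^2, the variance is
  gamma(0) = sigma^2 * (1 + sum_i theta_i^2).
  sum_i theta_i^2 = (0.224)^2 + (0.001)^2 = 0.050176 + 0.000001 = 0.050177.
  gamma(0) = 2 * (1 + 0.050177) = 2 * 1.050177 = 2.100354, which rounds to 2.1004.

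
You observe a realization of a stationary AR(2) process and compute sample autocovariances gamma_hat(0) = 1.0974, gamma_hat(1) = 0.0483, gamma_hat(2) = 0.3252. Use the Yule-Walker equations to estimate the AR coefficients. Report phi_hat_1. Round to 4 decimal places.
\hat\phi_{1} = 0.0310

The Yule-Walker equations for an AR(p) process read, in matrix form,
  Gamma_p phi = r_p,   with   (Gamma_p)_{ij} = gamma(|i - j|),
                       (r_p)_i = gamma(i),   i,j = 1..p.
Substitute the sample gammas (Toeplitz matrix and right-hand side of size 2):
  Gamma_p = [[1.0974, 0.0483], [0.0483, 1.0974]]
  r_p     = [0.0483, 0.3252]
Written out:
  1.0974 phi_1 + 0.0483 phi_2 = 0.0483
  0.0483 phi_1 + 1.0974 phi_2 = 0.3252
Solve by Cramer's rule:
  det = gamma(0)^2 - gamma(1)^2 = (1.0974)^2 - (0.0483)^2 = 1.20428676 - 0.00233289 = 1.20195387
  phi_hat_1 = [gamma(1) gamma(0) - gamma(1) gamma(2)] / det = [(0.0483)(1.0974) - (0.0483)(0.3252)] / 1.20195387 = 0.03729726 / 1.20195387 = 0.031
  phi_hat_2 = [gamma(0) gamma(2) - gamma(1)^2] / det = [(1.0974)(0.3252) - (0.0483)^2] / 1.20195387 = 0.35454159 / 1.20195387 = 0.295
So phi_hat = [0.0310, 0.2950].
Therefore phi_hat_1 = 0.0310.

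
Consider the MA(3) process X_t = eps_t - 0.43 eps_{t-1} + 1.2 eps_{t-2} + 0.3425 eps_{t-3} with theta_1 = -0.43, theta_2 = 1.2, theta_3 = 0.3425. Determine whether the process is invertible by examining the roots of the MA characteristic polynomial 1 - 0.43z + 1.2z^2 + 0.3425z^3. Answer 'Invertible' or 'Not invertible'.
\text{Not invertible}

The MA(q) characteristic polynomial is P(z) = 1 - 0.43z + 1.2z^2 + 0.3425z^3.
Invertibility requires all roots to lie outside the unit circle, i.e. |z| > 1 for every root.
Degree 3: look for a simple real root z0 first, then factor out (1 - z/z0) and solve the remaining quadratic.
Testing z0 = -4: P(-4) = 1 + (-0.43)(-4) + (1.2)(-4)^2 + (0.3425)(-4)^3
  = 1 + (1.72) + (19.2) + (-21.92) = 0.  So z_0 = -4 is a root, |z_0| = 4.
Divide out the factor (1 + 0.25 z) = (1 - z/z0) (since 1/z0 = -0.25):
  P(z) = (1 + 0.25 z)(1 + (-0.68) z + (1.37) z^2)
  [check: z-coef -0.68 - (-0.25) = -0.43; z^2-coef 1.37 - (-0.25)(-0.68) = 1.2; z^3-coef -(-0.25)(1.37) = 0.3425.]
Remaining roots from the quadratic factor 1 + (-0.68) z + (1.37) z^2:
  Set 1 + (-0.68) z + (1.37) z^2 = 0, i.e. a z^2 + b z + c = 0 with a = 1.37, b = -0.68, c = 1.
  Discriminant D = b^2 - 4ac = (-0.68)^2 - 4*(1.37)*1 = 0.4624 - (5.48) = -5.0176.
  D < 0, so the roots are the complex-conjugate pair z = (-b +/- i sqrt(-D)) / (2a) = 0.2482 +/- 0.8175i.
  For a conjugate pair |z|^2 = z * conj(z) = (product of roots) = c/a = 1/(1.37) = 0.729927, so |z| = sqrt(0.729927) = 0.8544 for both roots.
Moduli of all roots: 4.0000, 0.8544, 0.8544.
All moduli strictly greater than 1? No.
Verdict: Not invertible.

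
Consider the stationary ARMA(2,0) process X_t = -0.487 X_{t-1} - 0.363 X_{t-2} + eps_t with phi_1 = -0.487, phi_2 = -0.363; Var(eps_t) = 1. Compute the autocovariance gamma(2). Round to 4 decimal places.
\gamma(2) = -0.2495

Multiply the model equation by X_{t-k} and take expectations. With theta_0 = psi_0 = 1 and psi_j the MA(infinity) weights, this gives
  gamma(k) - sum_i phi_i gamma(k-i) = c_k,
  c_k = sigma^2 * sum_{j=k..q} theta_j psi_{j-k}   (c_k = 0 for k > q),
using gamma(-m) = gamma(m).
Pure AR (q = 0): c_0 = sigma^2 = 1, c_k = 0 for k >= 1.
Equations for k = 0, 1, 2 (AR order 2, c_2 = 0):
  (E0) gamma(0) = phi_1 gamma(1) + phi_2 gamma(2) + c_0
  (E1) gamma(1) = phi_1 gamma(0) + phi_2 gamma(1) + c_1
  (E2) gamma(2) = phi_1 gamma(1) + phi_2 gamma(0)
From (E1): gamma(1) = A gamma(0) + B with
  A = phi_1 / (1 - phi_2) = -0.487 / 1.363 = -0.3573,   B = c_1 / (1 - phi_2) = 0 / 1.363 = 0.
Insert (E2) into (E0): gamma(0) (1 - phi_2^2) = phi_1 (1 + phi_2) gamma(1) + c_0.
  phi_1 (1 + phi_2) = (-0.487)(0.637) = -0.310219,   1 - phi_2^2 = 0.868231.
Replace gamma(1) by A gamma(0) + B and collect gamma(0):
  gamma(0) [0.868231 - (-0.310219)(-0.3573)] = c_0 = 1
  gamma(0) * 0.75739 = 1
  gamma(0) = 1 / 0.75739 = 1.320324.
  gamma(1) = A gamma(0) = (-0.3573)(1.320324) = -0.471752.
  gamma(2) = phi_1 gamma(1) + phi_2 gamma(0) = (-0.487)(-0.471752) + (-0.363)(1.320324) = -0.249534.
Therefore gamma(2) = -0.2495 (to 4 decimal places).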